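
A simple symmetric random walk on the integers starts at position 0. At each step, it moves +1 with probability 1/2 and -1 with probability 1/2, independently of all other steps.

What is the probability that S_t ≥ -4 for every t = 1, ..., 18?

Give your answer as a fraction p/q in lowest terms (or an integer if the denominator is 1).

Answer: 24973/32768

Derivation:
Let f(t,s) = #length-t paths at position s with S_1..S_t all ≥ -4.
f(t,s) = f(t-1,s-1) + f(t-1,s+1) for s ≥ -4; f(t,s) = 0 for s < -4.
t=0: f(0,0)=1
t=1: f(1,-1)=1 f(1,1)=1
t=2: f(2,-2)=1 f(2,0)=2 f(2,2)=1
t=3: f(3,-3)=1 f(3,-1)=3 f(3,1)=3 f(3,3)=1
t=4: f(4,-4)=1 f(4,-2)=4 f(4,0)=6 f(4,2)=4 f(4,4)=1
t=5: f(5,-3)=5 f(5,-1)=10 f(5,1)=10 f(5,3)=5 f(5,5)=1
t=6: f(6,-4)=5 f(6,-2)=15 f(6,0)=20 f(6,2)=15 f(6,4)=6 f(6,6)=1
t=7: f(7,-3)=20 f(7,-1)=35 f(7,1)=35 f(7,3)=21 f(7,5)=7 f(7,7)=1
t=8: f(8,-4)=20 f(8,-2)=55 f(8,0)=70 f(8,2)=56 f(8,4)=28 f(8,6)=8 f(8,8)=1
t=9: f(9,-3)=75 f(9,-1)=125 f(9,1)=126 f(9,3)=84 f(9,5)=36 f(9,7)=9 f(9,9)=1
t=10: f(10,-4)=75 f(10,-2)=200 f(10,0)=251 f(10,2)=210 f(10,4)=120 f(10,6)=45 f(10,8)=10 f(10,10)=1
t=11: f(11,-3)=275 f(11,-1)=451 f(11,1)=461 f(11,3)=330 f(11,5)=165 f(11,7)=55 f(11,9)=11 f(11,11)=1
t=12: f(12,-4)=275 f(12,-2)=726 f(12,0)=912 f(12,2)=791 f(12,4)=495 f(12,6)=220 f(12,8)=66 f(12,10)=12 f(12,12)=1
t=13: f(13,-3)=1001 f(13,-1)=1638 f(13,1)=1703 f(13,3)=1286 f(13,5)=715 f(13,7)=286 f(13,9)=78 f(13,11)=13 f(13,13)=1
t=14: f(14,-4)=1001 f(14,-2)=2639 f(14,0)=3341 f(14,2)=2989 f(14,4)=2001 f(14,6)=1001 f(14,8)=364 f(14,10)=91 f(14,12)=14 f(14,14)=1
t=15: f(15,-3)=3640 f(15,-1)=5980 f(15,1)=6330 f(15,3)=4990 f(15,5)=3002 f(15,7)=1365 f(15,9)=455 f(15,11)=105 f(15,13)=15 f(15,15)=1
t=16: f(16,-4)=3640 f(16,-2)=9620 f(16,0)=12310 f(16,2)=11320 f(16,4)=7992 f(16,6)=4367 f(16,8)=1820 f(16,10)=560 f(16,12)=120 f(16,14)=16 f(16,16)=1
t=17: f(17,-3)=13260 f(17,-1)=21930 f(17,1)=23630 f(17,3)=19312 f(17,5)=12359 f(17,7)=6187 f(17,9)=2380 f(17,11)=680 f(17,13)=136 f(17,15)=17 f(17,17)=1
t=18: f(18,-4)=13260 f(18,-2)=35190 f(18,0)=45560 f(18,2)=42942 f(18,4)=31671 f(18,6)=18546 f(18,8)=8567 f(18,10)=3060 f(18,12)=816 f(18,14)=153 f(18,16)=18 f(18,18)=1
Σ_s f(18,s) = 199784
P = 199784/262144 = 24973/32768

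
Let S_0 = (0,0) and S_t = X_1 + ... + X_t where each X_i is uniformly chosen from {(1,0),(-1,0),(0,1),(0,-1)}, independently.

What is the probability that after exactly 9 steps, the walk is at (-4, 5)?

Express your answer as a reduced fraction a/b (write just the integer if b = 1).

Let h be the number of horizontal steps (so 9-h are vertical). To end at (-4,5) need (h-4)/2 right-steps and ((9-h)+5)/2 up-steps.
Sum over h with 4 ≤ h ≤ 4, h ≡ 0 (mod 2), 9-h ≡ 1 (mod 2):
h=4: C(9,4)·C(4,0)·C(5,5) = 126·1·1 = 126
Total favorable: 126
Total paths: 4^9 = 262144
P = 126/262144 = 63/131072

Answer: 63/131072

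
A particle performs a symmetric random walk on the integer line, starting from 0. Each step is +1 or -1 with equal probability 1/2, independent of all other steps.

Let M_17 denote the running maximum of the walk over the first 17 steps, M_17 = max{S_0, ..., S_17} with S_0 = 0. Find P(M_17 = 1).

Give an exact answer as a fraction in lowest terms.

Answer: 12155/65536

Derivation:
Let M_17 = max(S_0,...,S_17). Use the reflection principle: for j ≥ 1, #{paths with M_17 ≥ j} = #{S_17 ≥ j} + #{S_17 ≥ j+1}.
By reflection, #{M_17 ≥ 1} = #{S_17 ≥ 1} + #{S_17 ≥ 2} = 65536 + 41226 = 106762.
#{M_17 ≥ 2} = #{S_17 ≥ 2} + #{S_17 ≥ 3} = 41226 + 41226 = 82452.
#{M_17 = 1} = 106762 - 82452 = 24310.
P(M_17 = 1) = 24310/131072 = 12155/65536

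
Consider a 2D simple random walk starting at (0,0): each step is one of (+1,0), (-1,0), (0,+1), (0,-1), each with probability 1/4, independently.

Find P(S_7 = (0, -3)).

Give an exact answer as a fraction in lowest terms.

Answer: 441/16384

Derivation:
Let h be the number of horizontal steps (so 7-h are vertical). To end at (0,-3) need (h+0)/2 right-steps and ((7-h)-3)/2 up-steps.
Sum over h with 0 ≤ h ≤ 4, h ≡ 0 (mod 2), 7-h ≡ 1 (mod 2):
h=0: C(7,0)·C(0,0)·C(7,2) = 1·1·21 = 21
h=2: C(7,2)·C(2,1)·C(5,1) = 21·2·5 = 210
h=4: C(7,4)·C(4,2)·C(3,0) = 35·6·1 = 210
Total favorable: 441
Total paths: 4^7 = 16384
P = 441/16384 = 441/16384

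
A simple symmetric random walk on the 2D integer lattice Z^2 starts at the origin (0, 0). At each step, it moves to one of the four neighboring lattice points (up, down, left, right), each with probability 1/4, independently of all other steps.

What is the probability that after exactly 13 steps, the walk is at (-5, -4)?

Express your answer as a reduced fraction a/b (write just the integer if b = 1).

Answer: 16731/8388608

Derivation:
Let h be the number of horizontal steps (so 13-h are vertical). To end at (-5,-4) need (h-5)/2 right-steps and ((13-h)-4)/2 up-steps.
Sum over h with 5 ≤ h ≤ 9, h ≡ 1 (mod 2), 13-h ≡ 0 (mod 2):
h=5: C(13,5)·C(5,0)·C(8,2) = 1287·1·28 = 36036
h=7: C(13,7)·C(7,1)·C(6,1) = 1716·7·6 = 72072
h=9: C(13,9)·C(9,2)·C(4,0) = 715·36·1 = 25740
Total favorable: 133848
Total paths: 4^13 = 67108864
P = 133848/67108864 = 16731/8388608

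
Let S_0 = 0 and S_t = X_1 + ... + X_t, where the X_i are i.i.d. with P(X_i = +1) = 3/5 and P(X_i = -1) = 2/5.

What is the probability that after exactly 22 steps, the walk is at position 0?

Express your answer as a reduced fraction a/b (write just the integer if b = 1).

Answer: 255928652808192/2384185791015625

Derivation:
To be at 0 after 22 steps: need exactly 11 steps of +1 and 11 of -1.
Number of such sequences: C(22,11) = 705432
Each has probability (3/5)^11 · (2/5)^11 = 362797056/2384185791015625
P = 705432 · 362797056/2384185791015625 = 255928652808192/2384185791015625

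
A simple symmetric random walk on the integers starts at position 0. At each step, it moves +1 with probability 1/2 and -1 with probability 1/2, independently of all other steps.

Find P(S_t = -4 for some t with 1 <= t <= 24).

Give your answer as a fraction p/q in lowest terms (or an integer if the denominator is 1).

Answer: 1779879/4194304

Derivation:
Count via complement. Let g(t,s) = #length-t paths at position s with S_1..S_t all ≠ -4.
g(t,s) = g(t-1,s-1) + g(t-1,s+1) for s ≠ -4; g(t,-4) = 0.
t=0: g(0,0)=1
t=1: g(1,-1)=1 g(1,1)=1
t=2: g(2,-2)=1 g(2,0)=2 g(2,2)=1
t=3: g(3,-3)=1 g(3,-1)=3 g(3,1)=3 g(3,3)=1
t=4: g(4,-2)=4 g(4,0)=6 g(4,2)=4 g(4,4)=1
t=5: g(5,-3)=4 g(5,-1)=10 g(5,1)=10 g(5,3)=5 g(5,5)=1
t=6: g(6,-2)=14 g(6,0)=20 g(6,2)=15 g(6,4)=6 g(6,6)=1
t=7: g(7,-3)=14 g(7,-1)=34 g(7,1)=35 g(7,3)=21 g(7,5)=7 g(7,7)=1
t=8: g(8,-2)=48 g(8,0)=69 g(8,2)=56 g(8,4)=28 g(8,6)=8 g(8,8)=1
t=9: g(9,-3)=48 g(9,-1)=117 g(9,1)=125 g(9,3)=84 g(9,5)=36 g(9,7)=9 g(9,9)=1
t=10: g(10,-2)=165 g(10,0)=242 g(10,2)=209 g(10,4)=120 g(10,6)=45 g(10,8)=10 g(10,10)=1
t=11: g(11,-3)=165 g(11,-1)=407 g(11,1)=451 g(11,3)=329 g(11,5)=165 g(11,7)=55 g(11,9)=11 g(11,11)=1
t=12: g(12,-2)=572 g(12,0)=858 g(12,2)=780 g(12,4)=494 g(12,6)=220 g(12,8)=66 g(12,10)=12 g(12,12)=1
t=13: g(13,-3)=572 g(13,-1)=1430 g(13,1)=1638 g(13,3)=1274 g(13,5)=714 g(13,7)=286 g(13,9)=78 g(13,11)=13 g(13,13)=1
t=14: g(14,-2)=2002 g(14,0)=3068 g(14,2)=2912 g(14,4)=1988 g(14,6)=1000 g(14,8)=364 g(14,10)=91 g(14,12)=14 g(14,14)=1
t=15: g(15,-3)=2002 g(15,-1)=5070 g(15,1)=5980 g(15,3)=4900 g(15,5)=2988 g(15,7)=1364 g(15,9)=455 g(15,11)=105 g(15,13)=15 g(15,15)=1
t=16: g(16,-2)=7072 g(16,0)=11050 g(16,2)=10880 g(16,4)=7888 g(16,6)=4352 g(16,8)=1819 g(16,10)=560 g(16,12)=120 g(16,14)=16 g(16,16)=1
t=17: g(17,-3)=7072 g(17,-1)=18122 g(17,1)=21930 g(17,3)=18768 g(17,5)=12240 g(17,7)=6171 g(17,9)=2379 g(17,11)=680 g(17,13)=136 g(17,15)=17 g(17,17)=1
t=18: g(18,-2)=25194 g(18,0)=40052 g(18,2)=40698 g(18,4)=31008 g(18,6)=18411 g(18,8)=8550 g(18,10)=3059 g(18,12)=816 g(18,14)=153 g(18,16)=18 g(18,18)=1
t=19: g(19,-3)=25194 g(19,-1)=65246 g(19,1)=80750 g(19,3)=71706 g(19,5)=49419 g(19,7)=26961 g(19,9)=11609 g(19,11)=3875 g(19,13)=969 g(19,15)=171 g(19,17)=19 g(19,19)=1
t=20: g(20,-2)=90440 g(20,0)=145996 g(20,2)=152456 g(20,4)=121125 g(20,6)=76380 g(20,8)=38570 g(20,10)=15484 g(20,12)=4844 g(20,14)=1140 g(20,16)=190 g(20,18)=20 g(20,20)=1
t=21: g(21,-3)=90440 g(21,-1)=236436 g(21,1)=298452 g(21,3)=273581 g(21,5)=197505 g(21,7)=114950 g(21,9)=54054 g(21,11)=20328 g(21,13)=5984 g(21,15)=1330 g(21,17)=210 g(21,19)=21 g(21,21)=1
t=22: g(22,-2)=326876 g(22,0)=534888 g(22,2)=572033 g(22,4)=471086 g(22,6)=312455 g(22,8)=169004 g(22,10)=74382 g(22,12)=26312 g(22,14)=7314 g(22,16)=1540 g(22,18)=231 g(22,20)=22 g(22,22)=1
t=23: g(23,-3)=326876 g(23,-1)=861764 g(23,1)=1106921 g(23,3)=1043119 g(23,5)=783541 g(23,7)=481459 g(23,9)=243386 g(23,11)=100694 g(23,13)=33626 g(23,15)=8854 g(23,17)=1771 g(23,19)=253 g(23,21)=23 g(23,23)=1
t=24: g(24,-2)=1188640 g(24,0)=1968685 g(24,2)=2150040 g(24,4)=1826660 g(24,6)=1265000 g(24,8)=724845 g(24,10)=344080 g(24,12)=134320 g(24,14)=42480 g(24,16)=10625 g(24,18)=2024 g(24,20)=276 g(24,22)=24 g(24,24)=1
Paths never hitting -4: Σ_s g(24,s) = 9657700
Paths hitting -4: 2^24 - 9657700 = 7119516
P = 7119516/16777216 = 1779879/4194304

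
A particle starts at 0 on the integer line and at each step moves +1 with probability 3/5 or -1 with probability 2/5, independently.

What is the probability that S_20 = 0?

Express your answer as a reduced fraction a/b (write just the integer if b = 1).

To be at 0 after 20 steps: need exactly 10 steps of +1 and 10 of -1.
Number of such sequences: C(20,10) = 184756
Each has probability (3/5)^10 · (2/5)^10 = 60466176/95367431640625
P = 184756 · 60466176/95367431640625 = 11171488813056/95367431640625

Answer: 11171488813056/95367431640625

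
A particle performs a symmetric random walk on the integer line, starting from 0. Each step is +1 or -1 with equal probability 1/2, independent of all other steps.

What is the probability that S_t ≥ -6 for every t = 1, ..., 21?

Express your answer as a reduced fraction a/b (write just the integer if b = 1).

Answer: 227069/262144

Derivation:
Let f(t,s) = #length-t paths at position s with S_1..S_t all ≥ -6.
f(t,s) = f(t-1,s-1) + f(t-1,s+1) for s ≥ -6; f(t,s) = 0 for s < -6.
t=0: f(0,0)=1
t=1: f(1,-1)=1 f(1,1)=1
t=2: f(2,-2)=1 f(2,0)=2 f(2,2)=1
t=3: f(3,-3)=1 f(3,-1)=3 f(3,1)=3 f(3,3)=1
t=4: f(4,-4)=1 f(4,-2)=4 f(4,0)=6 f(4,2)=4 f(4,4)=1
t=5: f(5,-5)=1 f(5,-3)=5 f(5,-1)=10 f(5,1)=10 f(5,3)=5 f(5,5)=1
t=6: f(6,-6)=1 f(6,-4)=6 f(6,-2)=15 f(6,0)=20 f(6,2)=15 f(6,4)=6 f(6,6)=1
t=7: f(7,-5)=7 f(7,-3)=21 f(7,-1)=35 f(7,1)=35 f(7,3)=21 f(7,5)=7 f(7,7)=1
t=8: f(8,-6)=7 f(8,-4)=28 f(8,-2)=56 f(8,0)=70 f(8,2)=56 f(8,4)=28 f(8,6)=8 f(8,8)=1
t=9: f(9,-5)=35 f(9,-3)=84 f(9,-1)=126 f(9,1)=126 f(9,3)=84 f(9,5)=36 f(9,7)=9 f(9,9)=1
t=10: f(10,-6)=35 f(10,-4)=119 f(10,-2)=210 f(10,0)=252 f(10,2)=210 f(10,4)=120 f(10,6)=45 f(10,8)=10 f(10,10)=1
t=11: f(11,-5)=154 f(11,-3)=329 f(11,-1)=462 f(11,1)=462 f(11,3)=330 f(11,5)=165 f(11,7)=55 f(11,9)=11 f(11,11)=1
t=12: f(12,-6)=154 f(12,-4)=483 f(12,-2)=791 f(12,0)=924 f(12,2)=792 f(12,4)=495 f(12,6)=220 f(12,8)=66 f(12,10)=12 f(12,12)=1
t=13: f(13,-5)=637 f(13,-3)=1274 f(13,-1)=1715 f(13,1)=1716 f(13,3)=1287 f(13,5)=715 f(13,7)=286 f(13,9)=78 f(13,11)=13 f(13,13)=1
t=14: f(14,-6)=637 f(14,-4)=1911 f(14,-2)=2989 f(14,0)=3431 f(14,2)=3003 f(14,4)=2002 f(14,6)=1001 f(14,8)=364 f(14,10)=91 f(14,12)=14 f(14,14)=1
t=15: f(15,-5)=2548 f(15,-3)=4900 f(15,-1)=6420 f(15,1)=6434 f(15,3)=5005 f(15,5)=3003 f(15,7)=1365 f(15,9)=455 f(15,11)=105 f(15,13)=15 f(15,15)=1
t=16: f(16,-6)=2548 f(16,-4)=7448 f(16,-2)=11320 f(16,0)=12854 f(16,2)=11439 f(16,4)=8008 f(16,6)=4368 f(16,8)=1820 f(16,10)=560 f(16,12)=120 f(16,14)=16 f(16,16)=1
t=17: f(17,-5)=9996 f(17,-3)=18768 f(17,-1)=24174 f(17,1)=24293 f(17,3)=19447 f(17,5)=12376 f(17,7)=6188 f(17,9)=2380 f(17,11)=680 f(17,13)=136 f(17,15)=17 f(17,17)=1
t=18: f(18,-6)=9996 f(18,-4)=28764 f(18,-2)=42942 f(18,0)=48467 f(18,2)=43740 f(18,4)=31823 f(18,6)=18564 f(18,8)=8568 f(18,10)=3060 f(18,12)=816 f(18,14)=153 f(18,16)=18 f(18,18)=1
t=19: f(19,-5)=38760 f(19,-3)=71706 f(19,-1)=91409 f(19,1)=92207 f(19,3)=75563 f(19,5)=50387 f(19,7)=27132 f(19,9)=11628 f(19,11)=3876 f(19,13)=969 f(19,15)=171 f(19,17)=19 f(19,19)=1
t=20: f(20,-6)=38760 f(20,-4)=110466 f(20,-2)=163115 f(20,0)=183616 f(20,2)=167770 f(20,4)=125950 f(20,6)=77519 f(20,8)=38760 f(20,10)=15504 f(20,12)=4845 f(20,14)=1140 f(20,16)=190 f(20,18)=20 f(20,20)=1
t=21: f(21,-5)=149226 f(21,-3)=273581 f(21,-1)=346731 f(21,1)=351386 f(21,3)=293720 f(21,5)=203469 f(21,7)=116279 f(21,9)=54264 f(21,11)=20349 f(21,13)=5985 f(21,15)=1330 f(21,17)=210 f(21,19)=21 f(21,21)=1
Σ_s f(21,s) = 1816552
P = 1816552/2097152 = 227069/262144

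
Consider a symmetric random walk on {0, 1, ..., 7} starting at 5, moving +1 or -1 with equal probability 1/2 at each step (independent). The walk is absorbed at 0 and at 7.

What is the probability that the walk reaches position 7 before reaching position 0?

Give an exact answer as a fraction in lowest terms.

Symmetric walk (p = 1/2): the harmonic-function argument gives P(hit 7 before 0 | start at 5) = a/N.
P = 5/7 = 5/7

Answer: 5/7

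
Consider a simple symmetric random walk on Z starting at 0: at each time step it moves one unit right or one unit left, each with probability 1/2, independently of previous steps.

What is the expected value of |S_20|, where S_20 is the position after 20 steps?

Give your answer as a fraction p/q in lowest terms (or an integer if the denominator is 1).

S_20 takes values m ≡ 0 (mod 2) with |m| ≤ 20; P(S_20=m) = C(20,(20+m)/2)/2^20.
Total paths: 2^20 = 1048576
Distribution: P(S=-20)=1/1048576, P(S=-18)=20/1048576, P(S=-16)=190/1048576, P(S=-14)=1140/1048576, P(S=-12)=4845/1048576, P(S=-10)=15504/1048576, P(S=-8)=38760/1048576, P(S=-6)=77520/1048576, P(S=-4)=125970/1048576, P(S=-2)=167960/1048576, P(S=0)=184756/1048576, P(S=2)=167960/1048576, P(S=4)=125970/1048576, P(S=6)=77520/1048576, P(S=8)=38760/1048576, P(S=10)=15504/1048576, P(S=12)=4845/1048576, P(S=14)=1140/1048576, P(S=16)=190/1048576, P(S=18)=20/1048576, P(S=20)=1/1048576
E[|S_20|] = Σ_m |m|·P(S_20=m) = 3695120/1048576 = 230945/65536

Answer: 230945/65536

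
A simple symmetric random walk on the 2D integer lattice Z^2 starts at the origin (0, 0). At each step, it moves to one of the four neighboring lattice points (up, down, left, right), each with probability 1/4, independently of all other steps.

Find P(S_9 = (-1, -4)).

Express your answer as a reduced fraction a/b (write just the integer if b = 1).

Answer: 189/16384

Derivation:
Let h be the number of horizontal steps (so 9-h are vertical). To end at (-1,-4) need (h-1)/2 right-steps and ((9-h)-4)/2 up-steps.
Sum over h with 1 ≤ h ≤ 5, h ≡ 1 (mod 2), 9-h ≡ 0 (mod 2):
h=1: C(9,1)·C(1,0)·C(8,2) = 9·1·28 = 252
h=3: C(9,3)·C(3,1)·C(6,1) = 84·3·6 = 1512
h=5: C(9,5)·C(5,2)·C(4,0) = 126·10·1 = 1260
Total favorable: 3024
Total paths: 4^9 = 262144
P = 3024/262144 = 189/16384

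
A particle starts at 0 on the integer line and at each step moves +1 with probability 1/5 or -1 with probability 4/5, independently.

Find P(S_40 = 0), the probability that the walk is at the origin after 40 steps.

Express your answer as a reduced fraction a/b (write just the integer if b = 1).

To be at 0 after 40 steps: need exactly 20 steps of +1 and 20 of -1.
Number of such sequences: C(40,20) = 137846528820
Each has probability (1/5)^20 · (4/5)^20 = 1099511627776/9094947017729282379150390625
P = 137846528820 · 1099511627776/9094947017729282379150390625 = 30312772257229899300864/1818989403545856475830078125

Answer: 30312772257229899300864/1818989403545856475830078125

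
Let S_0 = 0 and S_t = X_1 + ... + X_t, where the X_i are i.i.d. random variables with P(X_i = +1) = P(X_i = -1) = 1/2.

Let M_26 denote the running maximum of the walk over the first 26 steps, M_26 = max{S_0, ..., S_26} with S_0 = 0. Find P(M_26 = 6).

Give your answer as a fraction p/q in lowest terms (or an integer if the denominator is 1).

Let M_26 = max(S_0,...,S_26). Use the reflection principle: for j ≥ 1, #{paths with M_26 ≥ j} = #{S_26 ≥ j} + #{S_26 ≥ j+1}.
By reflection, #{M_26 ≥ 6} = #{S_26 ≥ 6} + #{S_26 ≥ 7} = 10970272 + 5658537 = 16628809.
#{M_26 ≥ 7} = #{S_26 ≥ 7} + #{S_26 ≥ 8} = 5658537 + 5658537 = 11317074.
#{M_26 = 6} = 16628809 - 11317074 = 5311735.
P(M_26 = 6) = 5311735/67108864 = 5311735/67108864

Answer: 5311735/67108864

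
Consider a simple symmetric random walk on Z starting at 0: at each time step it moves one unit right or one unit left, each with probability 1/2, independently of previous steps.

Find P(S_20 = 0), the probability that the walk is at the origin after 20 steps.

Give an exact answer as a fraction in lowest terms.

To return to 0 after 20 steps: need exactly 10 steps of +1 and 10 of -1.
Favorable paths: C(20,10) = 184756
Total paths: 2^20 = 1048576
P = 184756/1048576 = 46189/262144

Answer: 46189/262144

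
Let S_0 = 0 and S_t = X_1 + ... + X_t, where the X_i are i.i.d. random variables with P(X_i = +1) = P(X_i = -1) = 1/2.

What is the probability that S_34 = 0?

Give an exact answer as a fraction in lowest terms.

To return to 0 after 34 steps: need exactly 17 steps of +1 and 17 of -1.
Favorable paths: C(34,17) = 2333606220
Total paths: 2^34 = 17179869184
P = 2333606220/17179869184 = 583401555/4294967296

Answer: 583401555/4294967296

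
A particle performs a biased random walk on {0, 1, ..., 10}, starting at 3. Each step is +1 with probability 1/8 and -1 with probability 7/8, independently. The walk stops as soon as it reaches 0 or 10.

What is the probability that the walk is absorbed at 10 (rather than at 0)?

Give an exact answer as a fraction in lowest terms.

Biased walk: p = 1/8, q = 7/8, r = q/p = 7
Gambler's ruin: P(hit 10 before 0 | start at 3) = (1 - r^a)/(1 - r^N)
r^3 = 343; r^10 = 282475249
P = (1 - 343) / (1 - 282475249) = -342 / -282475248 = 57/47079208

Answer: 57/47079208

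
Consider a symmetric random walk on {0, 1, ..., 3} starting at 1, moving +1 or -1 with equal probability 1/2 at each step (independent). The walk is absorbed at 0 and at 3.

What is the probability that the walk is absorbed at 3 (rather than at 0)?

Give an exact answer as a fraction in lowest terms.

Answer: 1/3

Derivation:
Symmetric walk (p = 1/2): the harmonic-function argument gives P(hit 3 before 0 | start at 1) = a/N.
P = 1/3 = 1/3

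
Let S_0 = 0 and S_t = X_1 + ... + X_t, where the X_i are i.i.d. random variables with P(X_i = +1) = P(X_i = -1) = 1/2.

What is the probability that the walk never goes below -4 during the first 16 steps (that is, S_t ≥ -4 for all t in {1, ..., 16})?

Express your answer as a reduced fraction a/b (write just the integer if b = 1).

Let f(t,s) = #length-t paths at position s with S_1..S_t all ≥ -4.
f(t,s) = f(t-1,s-1) + f(t-1,s+1) for s ≥ -4; f(t,s) = 0 for s < -4.
t=0: f(0,0)=1
t=1: f(1,-1)=1 f(1,1)=1
t=2: f(2,-2)=1 f(2,0)=2 f(2,2)=1
t=3: f(3,-3)=1 f(3,-1)=3 f(3,1)=3 f(3,3)=1
t=4: f(4,-4)=1 f(4,-2)=4 f(4,0)=6 f(4,2)=4 f(4,4)=1
t=5: f(5,-3)=5 f(5,-1)=10 f(5,1)=10 f(5,3)=5 f(5,5)=1
t=6: f(6,-4)=5 f(6,-2)=15 f(6,0)=20 f(6,2)=15 f(6,4)=6 f(6,6)=1
t=7: f(7,-3)=20 f(7,-1)=35 f(7,1)=35 f(7,3)=21 f(7,5)=7 f(7,7)=1
t=8: f(8,-4)=20 f(8,-2)=55 f(8,0)=70 f(8,2)=56 f(8,4)=28 f(8,6)=8 f(8,8)=1
t=9: f(9,-3)=75 f(9,-1)=125 f(9,1)=126 f(9,3)=84 f(9,5)=36 f(9,7)=9 f(9,9)=1
t=10: f(10,-4)=75 f(10,-2)=200 f(10,0)=251 f(10,2)=210 f(10,4)=120 f(10,6)=45 f(10,8)=10 f(10,10)=1
t=11: f(11,-3)=275 f(11,-1)=451 f(11,1)=461 f(11,3)=330 f(11,5)=165 f(11,7)=55 f(11,9)=11 f(11,11)=1
t=12: f(12,-4)=275 f(12,-2)=726 f(12,0)=912 f(12,2)=791 f(12,4)=495 f(12,6)=220 f(12,8)=66 f(12,10)=12 f(12,12)=1
t=13: f(13,-3)=1001 f(13,-1)=1638 f(13,1)=1703 f(13,3)=1286 f(13,5)=715 f(13,7)=286 f(13,9)=78 f(13,11)=13 f(13,13)=1
t=14: f(14,-4)=1001 f(14,-2)=2639 f(14,0)=3341 f(14,2)=2989 f(14,4)=2001 f(14,6)=1001 f(14,8)=364 f(14,10)=91 f(14,12)=14 f(14,14)=1
t=15: f(15,-3)=3640 f(15,-1)=5980 f(15,1)=6330 f(15,3)=4990 f(15,5)=3002 f(15,7)=1365 f(15,9)=455 f(15,11)=105 f(15,13)=15 f(15,15)=1
t=16: f(16,-4)=3640 f(16,-2)=9620 f(16,0)=12310 f(16,2)=11320 f(16,4)=7992 f(16,6)=4367 f(16,8)=1820 f(16,10)=560 f(16,12)=120 f(16,14)=16 f(16,16)=1
Σ_s f(16,s) = 51766
P = 51766/65536 = 25883/32768

Answer: 25883/32768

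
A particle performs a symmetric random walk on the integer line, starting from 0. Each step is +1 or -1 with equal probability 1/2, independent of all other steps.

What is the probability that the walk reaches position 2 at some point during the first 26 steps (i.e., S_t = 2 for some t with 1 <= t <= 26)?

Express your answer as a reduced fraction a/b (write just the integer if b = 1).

Answer: 11762641/16777216

Derivation:
Count via complement. Let g(t,s) = #length-t paths at position s with S_1..S_t all ≠ 2.
g(t,s) = g(t-1,s-1) + g(t-1,s+1) for s ≠ 2; g(t,2) = 0.
t=0: g(0,0)=1
t=1: g(1,-1)=1 g(1,1)=1
t=2: g(2,-2)=1 g(2,0)=2
t=3: g(3,-3)=1 g(3,-1)=3 g(3,1)=2
t=4: g(4,-4)=1 g(4,-2)=4 g(4,0)=5
t=5: g(5,-5)=1 g(5,-3)=5 g(5,-1)=9 g(5,1)=5
t=6: g(6,-6)=1 g(6,-4)=6 g(6,-2)=14 g(6,0)=14
t=7: g(7,-7)=1 g(7,-5)=7 g(7,-3)=20 g(7,-1)=28 g(7,1)=14
t=8: g(8,-8)=1 g(8,-6)=8 g(8,-4)=27 g(8,-2)=48 g(8,0)=42
t=9: g(9,-9)=1 g(9,-7)=9 g(9,-5)=35 g(9,-3)=75 g(9,-1)=90 g(9,1)=42
t=10: g(10,-10)=1 g(10,-8)=10 g(10,-6)=44 g(10,-4)=110 g(10,-2)=165 g(10,0)=132
t=11: g(11,-11)=1 g(11,-9)=11 g(11,-7)=54 g(11,-5)=154 g(11,-3)=275 g(11,-1)=297 g(11,1)=132
t=12: g(12,-12)=1 g(12,-10)=12 g(12,-8)=65 g(12,-6)=208 g(12,-4)=429 g(12,-2)=572 g(12,0)=429
t=13: g(13,-13)=1 g(13,-11)=13 g(13,-9)=77 g(13,-7)=273 g(13,-5)=637 g(13,-3)=1001 g(13,-1)=1001 g(13,1)=429
t=14: g(14,-14)=1 g(14,-12)=14 g(14,-10)=90 g(14,-8)=350 g(14,-6)=910 g(14,-4)=1638 g(14,-2)=2002 g(14,0)=1430
t=15: g(15,-15)=1 g(15,-13)=15 g(15,-11)=104 g(15,-9)=440 g(15,-7)=1260 g(15,-5)=2548 g(15,-3)=3640 g(15,-1)=3432 g(15,1)=1430
t=16: g(16,-16)=1 g(16,-14)=16 g(16,-12)=119 g(16,-10)=544 g(16,-8)=1700 g(16,-6)=3808 g(16,-4)=6188 g(16,-2)=7072 g(16,0)=4862
t=17: g(17,-17)=1 g(17,-15)=17 g(17,-13)=135 g(17,-11)=663 g(17,-9)=2244 g(17,-7)=5508 g(17,-5)=9996 g(17,-3)=13260 g(17,-1)=11934 g(17,1)=4862
t=18: g(18,-18)=1 g(18,-16)=18 g(18,-14)=152 g(18,-12)=798 g(18,-10)=2907 g(18,-8)=7752 g(18,-6)=15504 g(18,-4)=23256 g(18,-2)=25194 g(18,0)=16796
t=19: g(19,-19)=1 g(19,-17)=19 g(19,-15)=170 g(19,-13)=950 g(19,-11)=3705 g(19,-9)=10659 g(19,-7)=23256 g(19,-5)=38760 g(19,-3)=48450 g(19,-1)=41990 g(19,1)=16796
t=20: g(20,-20)=1 g(20,-18)=20 g(20,-16)=189 g(20,-14)=1120 g(20,-12)=4655 g(20,-10)=14364 g(20,-8)=33915 g(20,-6)=62016 g(20,-4)=87210 g(20,-2)=90440 g(20,0)=58786
t=21: g(21,-21)=1 g(21,-19)=21 g(21,-17)=209 g(21,-15)=1309 g(21,-13)=5775 g(21,-11)=19019 g(21,-9)=48279 g(21,-7)=95931 g(21,-5)=149226 g(21,-3)=177650 g(21,-1)=149226 g(21,1)=58786
t=22: g(22,-22)=1 g(22,-20)=22 g(22,-18)=230 g(22,-16)=1518 g(22,-14)=7084 g(22,-12)=24794 g(22,-10)=67298 g(22,-8)=144210 g(22,-6)=245157 g(22,-4)=326876 g(22,-2)=326876 g(22,0)=208012
t=23: g(23,-23)=1 g(23,-21)=23 g(23,-19)=252 g(23,-17)=1748 g(23,-15)=8602 g(23,-13)=31878 g(23,-11)=92092 g(23,-9)=211508 g(23,-7)=389367 g(23,-5)=572033 g(23,-3)=653752 g(23,-1)=534888 g(23,1)=208012
t=24: g(24,-24)=1 g(24,-22)=24 g(24,-20)=275 g(24,-18)=2000 g(24,-16)=10350 g(24,-14)=40480 g(24,-12)=123970 g(24,-10)=303600 g(24,-8)=600875 g(24,-6)=961400 g(24,-4)=1225785 g(24,-2)=1188640 g(24,0)=742900
t=25: g(25,-25)=1 g(25,-23)=25 g(25,-21)=299 g(25,-19)=2275 g(25,-17)=12350 g(25,-15)=50830 g(25,-13)=164450 g(25,-11)=427570 g(25,-9)=904475 g(25,-7)=1562275 g(25,-5)=2187185 g(25,-3)=2414425 g(25,-1)=1931540 g(25,1)=742900
t=26: g(26,-26)=1 g(26,-24)=26 g(26,-22)=324 g(26,-20)=2574 g(26,-18)=14625 g(26,-16)=63180 g(26,-14)=215280 g(26,-12)=592020 g(26,-10)=1332045 g(26,-8)=2466750 g(26,-6)=3749460 g(26,-4)=4601610 g(26,-2)=4345965 g(26,0)=2674440
Paths never hitting 2: Σ_s g(26,s) = 20058300
Paths hitting 2: 2^26 - 20058300 = 47050564
P = 47050564/67108864 = 11762641/16777216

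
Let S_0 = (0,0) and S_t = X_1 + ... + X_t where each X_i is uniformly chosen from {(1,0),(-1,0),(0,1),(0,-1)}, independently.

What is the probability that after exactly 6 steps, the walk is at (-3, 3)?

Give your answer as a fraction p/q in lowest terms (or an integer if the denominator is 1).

Let h be the number of horizontal steps (so 6-h are vertical). To end at (-3,3) need (h-3)/2 right-steps and ((6-h)+3)/2 up-steps.
Sum over h with 3 ≤ h ≤ 3, h ≡ 1 (mod 2), 6-h ≡ 1 (mod 2):
h=3: C(6,3)·C(3,0)·C(3,3) = 20·1·1 = 20
Total favorable: 20
Total paths: 4^6 = 4096
P = 20/4096 = 5/1024

Answer: 5/1024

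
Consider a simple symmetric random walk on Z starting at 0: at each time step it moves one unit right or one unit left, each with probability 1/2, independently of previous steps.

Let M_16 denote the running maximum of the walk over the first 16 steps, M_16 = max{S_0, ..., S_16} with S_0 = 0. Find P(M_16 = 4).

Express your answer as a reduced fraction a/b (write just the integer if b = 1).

Let M_16 = max(S_0,...,S_16). Use the reflection principle: for j ≥ 1, #{paths with M_16 ≥ j} = #{S_16 ≥ j} + #{S_16 ≥ j+1}.
By reflection, #{M_16 ≥ 4} = #{S_16 ≥ 4} + #{S_16 ≥ 5} = 14893 + 6885 = 21778.
#{M_16 ≥ 5} = #{S_16 ≥ 5} + #{S_16 ≥ 6} = 6885 + 6885 = 13770.
#{M_16 = 4} = 21778 - 13770 = 8008.
P(M_16 = 4) = 8008/65536 = 1001/8192

Answer: 1001/8192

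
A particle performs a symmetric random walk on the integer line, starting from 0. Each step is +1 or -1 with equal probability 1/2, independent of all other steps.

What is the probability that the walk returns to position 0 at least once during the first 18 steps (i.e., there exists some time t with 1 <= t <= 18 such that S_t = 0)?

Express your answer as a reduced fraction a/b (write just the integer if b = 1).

Count via complement. Let g(t,s) = #length-t paths at position s with S_1..S_t all ≠ 0.
g(t,s) = g(t-1,s-1) + g(t-1,s+1) for s ≠ 0; g(t,0) = 0.
t=0: g(0,0)=1
t=1: g(1,-1)=1 g(1,1)=1
t=2: g(2,-2)=1 g(2,2)=1
t=3: g(3,-3)=1 g(3,-1)=1 g(3,1)=1 g(3,3)=1
t=4: g(4,-4)=1 g(4,-2)=2 g(4,2)=2 g(4,4)=1
t=5: g(5,-5)=1 g(5,-3)=3 g(5,-1)=2 g(5,1)=2 g(5,3)=3 g(5,5)=1
t=6: g(6,-6)=1 g(6,-4)=4 g(6,-2)=5 g(6,2)=5 g(6,4)=4 g(6,6)=1
t=7: g(7,-7)=1 g(7,-5)=5 g(7,-3)=9 g(7,-1)=5 g(7,1)=5 g(7,3)=9 g(7,5)=5 g(7,7)=1
t=8: g(8,-8)=1 g(8,-6)=6 g(8,-4)=14 g(8,-2)=14 g(8,2)=14 g(8,4)=14 g(8,6)=6 g(8,8)=1
t=9: g(9,-9)=1 g(9,-7)=7 g(9,-5)=20 g(9,-3)=28 g(9,-1)=14 g(9,1)=14 g(9,3)=28 g(9,5)=20 g(9,7)=7 g(9,9)=1
t=10: g(10,-10)=1 g(10,-8)=8 g(10,-6)=27 g(10,-4)=48 g(10,-2)=42 g(10,2)=42 g(10,4)=48 g(10,6)=27 g(10,8)=8 g(10,10)=1
t=11: g(11,-11)=1 g(11,-9)=9 g(11,-7)=35 g(11,-5)=75 g(11,-3)=90 g(11,-1)=42 g(11,1)=42 g(11,3)=90 g(11,5)=75 g(11,7)=35 g(11,9)=9 g(11,11)=1
t=12: g(12,-12)=1 g(12,-10)=10 g(12,-8)=44 g(12,-6)=110 g(12,-4)=165 g(12,-2)=132 g(12,2)=132 g(12,4)=165 g(12,6)=110 g(12,8)=44 g(12,10)=10 g(12,12)=1
t=13: g(13,-13)=1 g(13,-11)=11 g(13,-9)=54 g(13,-7)=154 g(13,-5)=275 g(13,-3)=297 g(13,-1)=132 g(13,1)=132 g(13,3)=297 g(13,5)=275 g(13,7)=154 g(13,9)=54 g(13,11)=11 g(13,13)=1
t=14: g(14,-14)=1 g(14,-12)=12 g(14,-10)=65 g(14,-8)=208 g(14,-6)=429 g(14,-4)=572 g(14,-2)=429 g(14,2)=429 g(14,4)=572 g(14,6)=429 g(14,8)=208 g(14,10)=65 g(14,12)=12 g(14,14)=1
t=15: g(15,-15)=1 g(15,-13)=13 g(15,-11)=77 g(15,-9)=273 g(15,-7)=637 g(15,-5)=1001 g(15,-3)=1001 g(15,-1)=429 g(15,1)=429 g(15,3)=1001 g(15,5)=1001 g(15,7)=637 g(15,9)=273 g(15,11)=77 g(15,13)=13 g(15,15)=1
t=16: g(16,-16)=1 g(16,-14)=14 g(16,-12)=90 g(16,-10)=350 g(16,-8)=910 g(16,-6)=1638 g(16,-4)=2002 g(16,-2)=1430 g(16,2)=1430 g(16,4)=2002 g(16,6)=1638 g(16,8)=910 g(16,10)=350 g(16,12)=90 g(16,14)=14 g(16,16)=1
t=17: g(17,-17)=1 g(17,-15)=15 g(17,-13)=104 g(17,-11)=440 g(17,-9)=1260 g(17,-7)=2548 g(17,-5)=3640 g(17,-3)=3432 g(17,-1)=1430 g(17,1)=1430 g(17,3)=3432 g(17,5)=3640 g(17,7)=2548 g(17,9)=1260 g(17,11)=440 g(17,13)=104 g(17,15)=15 g(17,17)=1
t=18: g(18,-18)=1 g(18,-16)=16 g(18,-14)=119 g(18,-12)=544 g(18,-10)=1700 g(18,-8)=3808 g(18,-6)=6188 g(18,-4)=7072 g(18,-2)=4862 g(18,2)=4862 g(18,4)=7072 g(18,6)=6188 g(18,8)=3808 g(18,10)=1700 g(18,12)=544 g(18,14)=119 g(18,16)=16 g(18,18)=1
Paths never hitting 0: Σ_s g(18,s) = 48620
Paths hitting 0: 2^18 - 48620 = 213524
P = 213524/262144 = 53381/65536

Answer: 53381/65536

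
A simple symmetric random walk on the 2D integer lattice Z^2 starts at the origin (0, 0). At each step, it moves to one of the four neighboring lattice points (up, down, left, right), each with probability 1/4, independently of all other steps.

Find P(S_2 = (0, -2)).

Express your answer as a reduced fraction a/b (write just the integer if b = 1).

Answer: 1/16

Derivation:
Let h be the number of horizontal steps (so 2-h are vertical). To end at (0,-2) need (h+0)/2 right-steps and ((2-h)-2)/2 up-steps.
Sum over h with 0 ≤ h ≤ 0, h ≡ 0 (mod 2), 2-h ≡ 0 (mod 2):
h=0: C(2,0)·C(0,0)·C(2,0) = 1·1·1 = 1
Total favorable: 1
Total paths: 4^2 = 16
P = 1/16 = 1/16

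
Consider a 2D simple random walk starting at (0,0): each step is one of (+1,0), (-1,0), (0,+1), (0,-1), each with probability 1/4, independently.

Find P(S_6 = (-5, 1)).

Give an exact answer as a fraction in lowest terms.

Let h be the number of horizontal steps (so 6-h are vertical). To end at (-5,1) need (h-5)/2 right-steps and ((6-h)+1)/2 up-steps.
Sum over h with 5 ≤ h ≤ 5, h ≡ 1 (mod 2), 6-h ≡ 1 (mod 2):
h=5: C(6,5)·C(5,0)·C(1,1) = 6·1·1 = 6
Total favorable: 6
Total paths: 4^6 = 4096
P = 6/4096 = 3/2048

Answer: 3/2048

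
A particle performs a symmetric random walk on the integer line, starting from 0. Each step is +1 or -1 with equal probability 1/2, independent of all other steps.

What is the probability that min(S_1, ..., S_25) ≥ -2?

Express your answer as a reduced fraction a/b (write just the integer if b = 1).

Let f(t,s) = #length-t paths at position s with S_1..S_t all ≥ -2.
f(t,s) = f(t-1,s-1) + f(t-1,s+1) for s ≥ -2; f(t,s) = 0 for s < -2.
t=0: f(0,0)=1
t=1: f(1,-1)=1 f(1,1)=1
t=2: f(2,-2)=1 f(2,0)=2 f(2,2)=1
t=3: f(3,-1)=3 f(3,1)=3 f(3,3)=1
t=4: f(4,-2)=3 f(4,0)=6 f(4,2)=4 f(4,4)=1
t=5: f(5,-1)=9 f(5,1)=10 f(5,3)=5 f(5,5)=1
t=6: f(6,-2)=9 f(6,0)=19 f(6,2)=15 f(6,4)=6 f(6,6)=1
t=7: f(7,-1)=28 f(7,1)=34 f(7,3)=21 f(7,5)=7 f(7,7)=1
t=8: f(8,-2)=28 f(8,0)=62 f(8,2)=55 f(8,4)=28 f(8,6)=8 f(8,8)=1
t=9: f(9,-1)=90 f(9,1)=117 f(9,3)=83 f(9,5)=36 f(9,7)=9 f(9,9)=1
t=10: f(10,-2)=90 f(10,0)=207 f(10,2)=200 f(10,4)=119 f(10,6)=45 f(10,8)=10 f(10,10)=1
t=11: f(11,-1)=297 f(11,1)=407 f(11,3)=319 f(11,5)=164 f(11,7)=55 f(11,9)=11 f(11,11)=1
t=12: f(12,-2)=297 f(12,0)=704 f(12,2)=726 f(12,4)=483 f(12,6)=219 f(12,8)=66 f(12,10)=12 f(12,12)=1
t=13: f(13,-1)=1001 f(13,1)=1430 f(13,3)=1209 f(13,5)=702 f(13,7)=285 f(13,9)=78 f(13,11)=13 f(13,13)=1
t=14: f(14,-2)=1001 f(14,0)=2431 f(14,2)=2639 f(14,4)=1911 f(14,6)=987 f(14,8)=363 f(14,10)=91 f(14,12)=14 f(14,14)=1
t=15: f(15,-1)=3432 f(15,1)=5070 f(15,3)=4550 f(15,5)=2898 f(15,7)=1350 f(15,9)=454 f(15,11)=105 f(15,13)=15 f(15,15)=1
t=16: f(16,-2)=3432 f(16,0)=8502 f(16,2)=9620 f(16,4)=7448 f(16,6)=4248 f(16,8)=1804 f(16,10)=559 f(16,12)=120 f(16,14)=16 f(16,16)=1
t=17: f(17,-1)=11934 f(17,1)=18122 f(17,3)=17068 f(17,5)=11696 f(17,7)=6052 f(17,9)=2363 f(17,11)=679 f(17,13)=136 f(17,15)=17 f(17,17)=1
t=18: f(18,-2)=11934 f(18,0)=30056 f(18,2)=35190 f(18,4)=28764 f(18,6)=17748 f(18,8)=8415 f(18,10)=3042 f(18,12)=815 f(18,14)=153 f(18,16)=18 f(18,18)=1
t=19: f(19,-1)=41990 f(19,1)=65246 f(19,3)=63954 f(19,5)=46512 f(19,7)=26163 f(19,9)=11457 f(19,11)=3857 f(19,13)=968 f(19,15)=171 f(19,17)=19 f(19,19)=1
t=20: f(20,-2)=41990 f(20,0)=107236 f(20,2)=129200 f(20,4)=110466 f(20,6)=72675 f(20,8)=37620 f(20,10)=15314 f(20,12)=4825 f(20,14)=1139 f(20,16)=190 f(20,18)=20 f(20,20)=1
t=21: f(21,-1)=149226 f(21,1)=236436 f(21,3)=239666 f(21,5)=183141 f(21,7)=110295 f(21,9)=52934 f(21,11)=20139 f(21,13)=5964 f(21,15)=1329 f(21,17)=210 f(21,19)=21 f(21,21)=1
t=22: f(22,-2)=149226 f(22,0)=385662 f(22,2)=476102 f(22,4)=422807 f(22,6)=293436 f(22,8)=163229 f(22,10)=73073 f(22,12)=26103 f(22,14)=7293 f(22,16)=1539 f(22,18)=231 f(22,20)=22 f(22,22)=1
t=23: f(23,-1)=534888 f(23,1)=861764 f(23,3)=898909 f(23,5)=716243 f(23,7)=456665 f(23,9)=236302 f(23,11)=99176 f(23,13)=33396 f(23,15)=8832 f(23,17)=1770 f(23,19)=253 f(23,21)=23 f(23,23)=1
t=24: f(24,-2)=534888 f(24,0)=1396652 f(24,2)=1760673 f(24,4)=1615152 f(24,6)=1172908 f(24,8)=692967 f(24,10)=335478 f(24,12)=132572 f(24,14)=42228 f(24,16)=10602 f(24,18)=2023 f(24,20)=276 f(24,22)=24 f(24,24)=1
t=25: f(25,-1)=1931540 f(25,1)=3157325 f(25,3)=3375825 f(25,5)=2788060 f(25,7)=1865875 f(25,9)=1028445 f(25,11)=468050 f(25,13)=174800 f(25,15)=52830 f(25,17)=12625 f(25,19)=2299 f(25,21)=300 f(25,23)=25 f(25,25)=1
Σ_s f(25,s) = 14858000
P = 14858000/33554432 = 928625/2097152

Answer: 928625/2097152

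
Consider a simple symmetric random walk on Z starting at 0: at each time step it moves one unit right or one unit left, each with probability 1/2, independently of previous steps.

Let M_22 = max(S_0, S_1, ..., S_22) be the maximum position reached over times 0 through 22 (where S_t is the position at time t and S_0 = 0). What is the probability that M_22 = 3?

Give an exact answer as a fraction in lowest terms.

Answer: 124355/1048576

Derivation:
Let M_22 = max(S_0,...,S_22). Use the reflection principle: for j ≥ 1, #{paths with M_22 ≥ j} = #{S_22 ≥ j} + #{S_22 ≥ j+1}.
By reflection, #{M_22 ≥ 3} = #{S_22 ≥ 3} + #{S_22 ≥ 4} = 1097790 + 1097790 = 2195580.
#{M_22 ≥ 4} = #{S_22 ≥ 4} + #{S_22 ≥ 5} = 1097790 + 600370 = 1698160.
#{M_22 = 3} = 2195580 - 1698160 = 497420.
P(M_22 = 3) = 497420/4194304 = 124355/1048576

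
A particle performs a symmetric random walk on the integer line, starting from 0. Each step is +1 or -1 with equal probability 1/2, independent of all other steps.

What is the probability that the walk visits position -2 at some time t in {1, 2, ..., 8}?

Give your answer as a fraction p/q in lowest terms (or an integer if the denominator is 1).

Count via complement. Let g(t,s) = #length-t paths at position s with S_1..S_t all ≠ -2.
g(t,s) = g(t-1,s-1) + g(t-1,s+1) for s ≠ -2; g(t,-2) = 0.
t=0: g(0,0)=1
t=1: g(1,-1)=1 g(1,1)=1
t=2: g(2,0)=2 g(2,2)=1
t=3: g(3,-1)=2 g(3,1)=3 g(3,3)=1
t=4: g(4,0)=5 g(4,2)=4 g(4,4)=1
t=5: g(5,-1)=5 g(5,1)=9 g(5,3)=5 g(5,5)=1
t=6: g(6,0)=14 g(6,2)=14 g(6,4)=6 g(6,6)=1
t=7: g(7,-1)=14 g(7,1)=28 g(7,3)=20 g(7,5)=7 g(7,7)=1
t=8: g(8,0)=42 g(8,2)=48 g(8,4)=27 g(8,6)=8 g(8,8)=1
Paths never hitting -2: Σ_s g(8,s) = 126
Paths hitting -2: 2^8 - 126 = 130
P = 130/256 = 65/128

Answer: 65/128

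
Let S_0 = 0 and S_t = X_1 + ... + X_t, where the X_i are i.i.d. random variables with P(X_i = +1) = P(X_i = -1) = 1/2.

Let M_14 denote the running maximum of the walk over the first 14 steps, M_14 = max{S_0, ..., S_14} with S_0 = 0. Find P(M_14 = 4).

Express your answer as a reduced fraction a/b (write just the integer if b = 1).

Answer: 1001/8192

Derivation:
Let M_14 = max(S_0,...,S_14). Use the reflection principle: for j ≥ 1, #{paths with M_14 ≥ j} = #{S_14 ≥ j} + #{S_14 ≥ j+1}.
By reflection, #{M_14 ≥ 4} = #{S_14 ≥ 4} + #{S_14 ≥ 5} = 3473 + 1471 = 4944.
#{M_14 ≥ 5} = #{S_14 ≥ 5} + #{S_14 ≥ 6} = 1471 + 1471 = 2942.
#{M_14 = 4} = 4944 - 2942 = 2002.
P(M_14 = 4) = 2002/16384 = 1001/8192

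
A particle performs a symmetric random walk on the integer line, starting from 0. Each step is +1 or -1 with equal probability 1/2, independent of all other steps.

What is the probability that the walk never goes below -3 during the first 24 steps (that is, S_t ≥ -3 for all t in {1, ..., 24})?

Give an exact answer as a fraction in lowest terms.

Let f(t,s) = #length-t paths at position s with S_1..S_t all ≥ -3.
f(t,s) = f(t-1,s-1) + f(t-1,s+1) for s ≥ -3; f(t,s) = 0 for s < -3.
t=0: f(0,0)=1
t=1: f(1,-1)=1 f(1,1)=1
t=2: f(2,-2)=1 f(2,0)=2 f(2,2)=1
t=3: f(3,-3)=1 f(3,-1)=3 f(3,1)=3 f(3,3)=1
t=4: f(4,-2)=4 f(4,0)=6 f(4,2)=4 f(4,4)=1
t=5: f(5,-3)=4 f(5,-1)=10 f(5,1)=10 f(5,3)=5 f(5,5)=1
t=6: f(6,-2)=14 f(6,0)=20 f(6,2)=15 f(6,4)=6 f(6,6)=1
t=7: f(7,-3)=14 f(7,-1)=34 f(7,1)=35 f(7,3)=21 f(7,5)=7 f(7,7)=1
t=8: f(8,-2)=48 f(8,0)=69 f(8,2)=56 f(8,4)=28 f(8,6)=8 f(8,8)=1
t=9: f(9,-3)=48 f(9,-1)=117 f(9,1)=125 f(9,3)=84 f(9,5)=36 f(9,7)=9 f(9,9)=1
t=10: f(10,-2)=165 f(10,0)=242 f(10,2)=209 f(10,4)=120 f(10,6)=45 f(10,8)=10 f(10,10)=1
t=11: f(11,-3)=165 f(11,-1)=407 f(11,1)=451 f(11,3)=329 f(11,5)=165 f(11,7)=55 f(11,9)=11 f(11,11)=1
t=12: f(12,-2)=572 f(12,0)=858 f(12,2)=780 f(12,4)=494 f(12,6)=220 f(12,8)=66 f(12,10)=12 f(12,12)=1
t=13: f(13,-3)=572 f(13,-1)=1430 f(13,1)=1638 f(13,3)=1274 f(13,5)=714 f(13,7)=286 f(13,9)=78 f(13,11)=13 f(13,13)=1
t=14: f(14,-2)=2002 f(14,0)=3068 f(14,2)=2912 f(14,4)=1988 f(14,6)=1000 f(14,8)=364 f(14,10)=91 f(14,12)=14 f(14,14)=1
t=15: f(15,-3)=2002 f(15,-1)=5070 f(15,1)=5980 f(15,3)=4900 f(15,5)=2988 f(15,7)=1364 f(15,9)=455 f(15,11)=105 f(15,13)=15 f(15,15)=1
t=16: f(16,-2)=7072 f(16,0)=11050 f(16,2)=10880 f(16,4)=7888 f(16,6)=4352 f(16,8)=1819 f(16,10)=560 f(16,12)=120 f(16,14)=16 f(16,16)=1
t=17: f(17,-3)=7072 f(17,-1)=18122 f(17,1)=21930 f(17,3)=18768 f(17,5)=12240 f(17,7)=6171 f(17,9)=2379 f(17,11)=680 f(17,13)=136 f(17,15)=17 f(17,17)=1
t=18: f(18,-2)=25194 f(18,0)=40052 f(18,2)=40698 f(18,4)=31008 f(18,6)=18411 f(18,8)=8550 f(18,10)=3059 f(18,12)=816 f(18,14)=153 f(18,16)=18 f(18,18)=1
t=19: f(19,-3)=25194 f(19,-1)=65246 f(19,1)=80750 f(19,3)=71706 f(19,5)=49419 f(19,7)=26961 f(19,9)=11609 f(19,11)=3875 f(19,13)=969 f(19,15)=171 f(19,17)=19 f(19,19)=1
t=20: f(20,-2)=90440 f(20,0)=145996 f(20,2)=152456 f(20,4)=121125 f(20,6)=76380 f(20,8)=38570 f(20,10)=15484 f(20,12)=4844 f(20,14)=1140 f(20,16)=190 f(20,18)=20 f(20,20)=1
t=21: f(21,-3)=90440 f(21,-1)=236436 f(21,1)=298452 f(21,3)=273581 f(21,5)=197505 f(21,7)=114950 f(21,9)=54054 f(21,11)=20328 f(21,13)=5984 f(21,15)=1330 f(21,17)=210 f(21,19)=21 f(21,21)=1
t=22: f(22,-2)=326876 f(22,0)=534888 f(22,2)=572033 f(22,4)=471086 f(22,6)=312455 f(22,8)=169004 f(22,10)=74382 f(22,12)=26312 f(22,14)=7314 f(22,16)=1540 f(22,18)=231 f(22,20)=22 f(22,22)=1
t=23: f(23,-3)=326876 f(23,-1)=861764 f(23,1)=1106921 f(23,3)=1043119 f(23,5)=783541 f(23,7)=481459 f(23,9)=243386 f(23,11)=100694 f(23,13)=33626 f(23,15)=8854 f(23,17)=1771 f(23,19)=253 f(23,21)=23 f(23,23)=1
t=24: f(24,-2)=1188640 f(24,0)=1968685 f(24,2)=2150040 f(24,4)=1826660 f(24,6)=1265000 f(24,8)=724845 f(24,10)=344080 f(24,12)=134320 f(24,14)=42480 f(24,16)=10625 f(24,18)=2024 f(24,20)=276 f(24,22)=24 f(24,24)=1
Σ_s f(24,s) = 9657700
P = 9657700/16777216 = 2414425/4194304

Answer: 2414425/4194304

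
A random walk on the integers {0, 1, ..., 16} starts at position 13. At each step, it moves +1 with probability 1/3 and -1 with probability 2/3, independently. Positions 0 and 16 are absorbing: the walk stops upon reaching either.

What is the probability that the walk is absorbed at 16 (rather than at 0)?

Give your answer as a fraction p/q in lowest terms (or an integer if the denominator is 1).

Answer: 8191/65535

Derivation:
Biased walk: p = 1/3, q = 2/3, r = q/p = 2
Gambler's ruin: P(hit 16 before 0 | start at 13) = (1 - r^a)/(1 - r^N)
r^13 = 8192; r^16 = 65536
P = (1 - 8192) / (1 - 65536) = -8191 / -65535 = 8191/65535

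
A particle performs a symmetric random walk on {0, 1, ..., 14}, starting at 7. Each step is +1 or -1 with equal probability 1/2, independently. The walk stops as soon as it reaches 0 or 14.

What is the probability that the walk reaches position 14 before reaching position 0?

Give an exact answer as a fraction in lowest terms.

Answer: 1/2

Derivation:
Symmetric walk (p = 1/2): the harmonic-function argument gives P(hit 14 before 0 | start at 7) = a/N.
P = 7/14 = 1/2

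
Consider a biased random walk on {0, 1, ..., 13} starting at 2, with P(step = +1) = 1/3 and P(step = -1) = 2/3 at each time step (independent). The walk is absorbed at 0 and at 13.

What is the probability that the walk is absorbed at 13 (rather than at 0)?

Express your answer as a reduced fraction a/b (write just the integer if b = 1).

Answer: 3/8191

Derivation:
Biased walk: p = 1/3, q = 2/3, r = q/p = 2
Gambler's ruin: P(hit 13 before 0 | start at 2) = (1 - r^a)/(1 - r^N)
r^2 = 4; r^13 = 8192
P = (1 - 4) / (1 - 8192) = -3 / -8191 = 3/8191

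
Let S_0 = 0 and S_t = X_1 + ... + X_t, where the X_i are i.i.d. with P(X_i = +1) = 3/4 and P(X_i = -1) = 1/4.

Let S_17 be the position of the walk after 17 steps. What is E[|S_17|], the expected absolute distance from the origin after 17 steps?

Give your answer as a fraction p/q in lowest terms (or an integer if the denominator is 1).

S_17 takes values m ≡ 1 (mod 2) with |m| ≤ 17; P(S_17=m) = C(17,(17+m)/2) · (3/4)^((17+m)/2) · (1/4)^((17-m)/2).
Distribution: P(S=-17)=1/17179869184, P(S=-15)=51/17179869184, P(S=-13)=153/2147483648, P(S=-11)=2295/2147483648, P(S=-9)=48195/4294967296, P(S=-7)=375921/4294967296, P(S=-5)=1127763/2147483648, P(S=-3)=5316597/2147483648, P(S=-1)=79748955/8589934592, P(S=1)=239246865/8589934592, P(S=3)=143548119/2147483648, P(S=5)=274046409/2147483648, P(S=7)=822139227/4294967296, P(S=9)=948622185/4294967296, P(S=11)=406552365/2147483648, P(S=13)=243931419/2147483648, P(S=15)=731794257/17179869184, P(S=17)=129140163/17179869184
E[|S_17|] = Σ_m |m|·P(S_17=m) = 18339782563/2147483648

Answer: 18339782563/2147483648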